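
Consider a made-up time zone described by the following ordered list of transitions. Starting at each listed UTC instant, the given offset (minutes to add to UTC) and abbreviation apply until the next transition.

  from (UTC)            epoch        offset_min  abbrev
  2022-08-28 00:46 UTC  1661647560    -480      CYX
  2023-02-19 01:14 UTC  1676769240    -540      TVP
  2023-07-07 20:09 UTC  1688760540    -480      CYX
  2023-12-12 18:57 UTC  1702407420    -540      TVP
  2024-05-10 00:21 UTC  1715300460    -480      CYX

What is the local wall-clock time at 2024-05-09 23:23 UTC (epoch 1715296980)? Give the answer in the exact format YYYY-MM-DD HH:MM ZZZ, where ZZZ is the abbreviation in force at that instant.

Query: 2024-05-09 23:23 UTC
Rule 4/5 (TVP, -09:00): 2023-12-12 18:57 UTC ≤ query < 2024-05-10 00:21 UTC
23·60 + 23 - 540 = 863 min
863 = 0·1440 + 863; 863 = 14·60 + 23 → 14:23, same day
→ 2024-05-09 14:23 TVP

2024-05-09 14:23 TVP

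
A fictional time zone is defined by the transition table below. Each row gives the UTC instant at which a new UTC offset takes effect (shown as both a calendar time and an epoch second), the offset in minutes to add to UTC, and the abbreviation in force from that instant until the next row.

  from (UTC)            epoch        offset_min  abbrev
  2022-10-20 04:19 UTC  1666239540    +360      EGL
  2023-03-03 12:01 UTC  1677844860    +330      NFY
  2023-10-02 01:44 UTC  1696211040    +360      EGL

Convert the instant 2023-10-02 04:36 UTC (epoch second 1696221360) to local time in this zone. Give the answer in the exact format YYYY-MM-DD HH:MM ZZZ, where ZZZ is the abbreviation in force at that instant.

2023-10-02 10:36 EGL

Query: 2023-10-02 04:36 UTC
Rule 3/3 (EGL, +06:00): 2023-10-02 01:44 UTC ≤ query < +∞
4·60 + 36 + 360 = 636 min
636 = 0·1440 + 636; 636 = 10·60 + 36 → 10:36, same day
→ 2023-10-02 10:36 EGL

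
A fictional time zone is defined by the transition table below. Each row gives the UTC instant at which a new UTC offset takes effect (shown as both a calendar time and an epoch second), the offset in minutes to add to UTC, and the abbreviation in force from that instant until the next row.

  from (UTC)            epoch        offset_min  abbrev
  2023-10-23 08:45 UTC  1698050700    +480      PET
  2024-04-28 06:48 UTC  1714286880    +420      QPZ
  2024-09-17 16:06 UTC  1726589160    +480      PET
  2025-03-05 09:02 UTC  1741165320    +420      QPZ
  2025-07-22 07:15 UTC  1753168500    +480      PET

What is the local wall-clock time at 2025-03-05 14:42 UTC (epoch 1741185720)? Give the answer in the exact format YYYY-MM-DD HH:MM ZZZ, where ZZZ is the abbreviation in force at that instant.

Query: 2025-03-05 14:42 UTC
Rule 4/5 (QPZ, +07:00): 2025-03-05 09:02 UTC ≤ query < 2025-07-22 07:15 UTC
14·60 + 42 + 420 = 1302 min
1302 = 0·1440 + 1302; 1302 = 21·60 + 42 → 21:42, same day
→ 2025-03-05 21:42 QPZ

2025-03-05 21:42 QPZ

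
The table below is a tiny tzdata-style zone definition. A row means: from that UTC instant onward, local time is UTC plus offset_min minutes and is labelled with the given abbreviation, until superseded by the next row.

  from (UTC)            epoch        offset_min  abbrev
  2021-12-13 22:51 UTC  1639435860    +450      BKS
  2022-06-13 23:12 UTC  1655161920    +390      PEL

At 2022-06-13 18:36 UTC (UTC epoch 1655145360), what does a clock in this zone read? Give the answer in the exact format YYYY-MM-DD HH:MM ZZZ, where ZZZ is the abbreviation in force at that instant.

Query: 2022-06-13 18:36 UTC
Rule 1/2 (BKS, +07:30): 2021-12-13 22:51 UTC ≤ query < 2022-06-13 23:12 UTC
18·60 + 36 + 450 = 1566 min
1566 = 1·1440 + 126; 126 = 2·60 + 6 → 02:06, 2022-06-13 + 1 day = 2022-06-14
→ 2022-06-14 02:06 BKS

2022-06-14 02:06 BKS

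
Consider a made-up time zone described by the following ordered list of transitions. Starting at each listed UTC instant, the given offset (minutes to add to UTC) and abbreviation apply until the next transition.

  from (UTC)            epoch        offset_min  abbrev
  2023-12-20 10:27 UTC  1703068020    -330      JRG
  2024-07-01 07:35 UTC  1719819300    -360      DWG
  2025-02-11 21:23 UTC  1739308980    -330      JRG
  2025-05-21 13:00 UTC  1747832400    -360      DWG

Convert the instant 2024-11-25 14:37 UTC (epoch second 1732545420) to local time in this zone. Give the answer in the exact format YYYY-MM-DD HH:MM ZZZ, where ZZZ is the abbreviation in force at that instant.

Query: 2024-11-25 14:37 UTC
Rule 2/4 (DWG, -06:00): 2024-07-01 07:35 UTC ≤ query < 2025-02-11 21:23 UTC
14·60 + 37 - 360 = 517 min
517 = 0·1440 + 517; 517 = 8·60 + 37 → 08:37, same day
→ 2024-11-25 08:37 DWG

2024-11-25 08:37 DWG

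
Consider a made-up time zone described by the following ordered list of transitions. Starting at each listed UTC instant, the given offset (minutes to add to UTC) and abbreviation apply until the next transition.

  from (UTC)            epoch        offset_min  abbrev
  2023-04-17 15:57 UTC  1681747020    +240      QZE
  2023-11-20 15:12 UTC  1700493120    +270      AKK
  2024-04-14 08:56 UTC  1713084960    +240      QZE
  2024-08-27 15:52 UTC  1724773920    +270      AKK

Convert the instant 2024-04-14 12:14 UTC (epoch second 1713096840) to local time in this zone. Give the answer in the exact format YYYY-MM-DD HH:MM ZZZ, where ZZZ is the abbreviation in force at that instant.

2024-04-14 16:14 QZE

Query: 2024-04-14 12:14 UTC
Rule 3/4 (QZE, +04:00): 2024-04-14 08:56 UTC ≤ query < 2024-08-27 15:52 UTC
12·60 + 14 + 240 = 974 min
974 = 0·1440 + 974; 974 = 16·60 + 14 → 16:14, same day
→ 2024-04-14 16:14 QZE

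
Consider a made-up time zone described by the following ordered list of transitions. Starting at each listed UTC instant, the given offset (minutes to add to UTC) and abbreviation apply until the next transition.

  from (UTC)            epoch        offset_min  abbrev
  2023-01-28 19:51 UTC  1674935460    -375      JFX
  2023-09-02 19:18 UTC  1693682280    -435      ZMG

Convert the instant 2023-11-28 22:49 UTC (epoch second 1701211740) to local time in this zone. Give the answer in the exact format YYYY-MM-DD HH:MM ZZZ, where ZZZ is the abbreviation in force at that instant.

2023-11-28 15:34 ZMG

Query: 2023-11-28 22:49 UTC
Rule 2/2 (ZMG, -07:15): 2023-09-02 19:18 UTC ≤ query < +∞
22·60 + 49 - 435 = 934 min
934 = 0·1440 + 934; 934 = 15·60 + 34 → 15:34, same day
→ 2023-11-28 15:34 ZMG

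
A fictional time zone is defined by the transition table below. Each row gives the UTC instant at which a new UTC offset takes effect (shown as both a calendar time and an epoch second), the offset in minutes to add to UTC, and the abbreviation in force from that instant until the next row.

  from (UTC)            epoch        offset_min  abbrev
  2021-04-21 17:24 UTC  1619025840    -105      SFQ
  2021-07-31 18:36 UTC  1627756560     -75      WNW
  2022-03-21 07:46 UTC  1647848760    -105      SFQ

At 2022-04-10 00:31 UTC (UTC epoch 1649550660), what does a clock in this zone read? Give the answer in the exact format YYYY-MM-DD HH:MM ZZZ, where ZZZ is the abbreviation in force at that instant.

Query: 2022-04-10 00:31 UTC
Rule 3/3 (SFQ, -01:45): 2022-03-21 07:46 UTC ≤ query < +∞
0·60 + 31 - 105 = -74 min
-74 = -1·1440 + 1366; 1366 = 22·60 + 46 → 22:46, 2022-04-10 - 1 day = 2022-04-09
→ 2022-04-09 22:46 SFQ

2022-04-09 22:46 SFQ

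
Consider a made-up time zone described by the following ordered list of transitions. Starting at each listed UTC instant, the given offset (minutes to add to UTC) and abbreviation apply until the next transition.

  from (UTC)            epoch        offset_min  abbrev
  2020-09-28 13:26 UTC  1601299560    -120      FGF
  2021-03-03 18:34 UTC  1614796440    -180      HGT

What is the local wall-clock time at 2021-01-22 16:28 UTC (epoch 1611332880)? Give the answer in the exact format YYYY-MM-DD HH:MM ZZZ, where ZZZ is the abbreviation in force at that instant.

Query: 2021-01-22 16:28 UTC
Rule 1/2 (FGF, -02:00): 2020-09-28 13:26 UTC ≤ query < 2021-03-03 18:34 UTC
16·60 + 28 - 120 = 868 min
868 = 0·1440 + 868; 868 = 14·60 + 28 → 14:28, same day
→ 2021-01-22 14:28 FGF

2021-01-22 14:28 FGF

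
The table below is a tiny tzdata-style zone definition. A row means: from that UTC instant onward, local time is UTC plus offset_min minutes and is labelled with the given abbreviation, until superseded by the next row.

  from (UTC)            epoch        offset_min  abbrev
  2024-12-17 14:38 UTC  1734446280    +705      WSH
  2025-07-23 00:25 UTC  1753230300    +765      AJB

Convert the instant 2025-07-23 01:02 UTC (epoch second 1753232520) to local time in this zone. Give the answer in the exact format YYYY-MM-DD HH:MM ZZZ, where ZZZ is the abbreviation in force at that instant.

Query: 2025-07-23 01:02 UTC
Rule 2/2 (AJB, +12:45): 2025-07-23 00:25 UTC ≤ query < +∞
1·60 + 2 + 765 = 827 min
827 = 0·1440 + 827; 827 = 13·60 + 47 → 13:47, same day
→ 2025-07-23 13:47 AJB

2025-07-23 13:47 AJB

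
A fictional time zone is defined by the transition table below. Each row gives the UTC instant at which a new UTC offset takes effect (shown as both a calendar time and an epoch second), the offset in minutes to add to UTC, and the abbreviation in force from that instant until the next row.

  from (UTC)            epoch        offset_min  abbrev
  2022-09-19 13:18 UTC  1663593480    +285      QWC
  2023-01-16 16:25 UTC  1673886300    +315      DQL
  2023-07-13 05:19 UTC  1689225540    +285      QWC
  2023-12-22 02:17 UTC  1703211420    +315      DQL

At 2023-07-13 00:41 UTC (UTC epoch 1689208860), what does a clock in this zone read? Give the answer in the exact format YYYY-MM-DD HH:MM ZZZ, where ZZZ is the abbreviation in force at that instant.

2023-07-13 05:56 DQL

Query: 2023-07-13 00:41 UTC
Rule 2/4 (DQL, +05:15): 2023-01-16 16:25 UTC ≤ query < 2023-07-13 05:19 UTC
0·60 + 41 + 315 = 356 min
356 = 0·1440 + 356; 356 = 5·60 + 56 → 05:56, same day
→ 2023-07-13 05:56 DQL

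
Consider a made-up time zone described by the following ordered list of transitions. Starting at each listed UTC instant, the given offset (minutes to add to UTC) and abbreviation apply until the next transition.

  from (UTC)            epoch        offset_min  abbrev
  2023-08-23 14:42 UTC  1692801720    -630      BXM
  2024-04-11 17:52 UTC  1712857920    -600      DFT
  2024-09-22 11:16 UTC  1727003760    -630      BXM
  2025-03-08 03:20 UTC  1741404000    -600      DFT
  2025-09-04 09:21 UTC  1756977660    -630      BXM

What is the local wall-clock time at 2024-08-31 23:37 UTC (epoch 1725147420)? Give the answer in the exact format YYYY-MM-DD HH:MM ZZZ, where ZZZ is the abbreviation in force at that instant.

2024-08-31 13:37 DFT

Query: 2024-08-31 23:37 UTC
Rule 2/5 (DFT, -10:00): 2024-04-11 17:52 UTC ≤ query < 2024-09-22 11:16 UTC
23·60 + 37 - 600 = 817 min
817 = 0·1440 + 817; 817 = 13·60 + 37 → 13:37, same day
→ 2024-08-31 13:37 DFT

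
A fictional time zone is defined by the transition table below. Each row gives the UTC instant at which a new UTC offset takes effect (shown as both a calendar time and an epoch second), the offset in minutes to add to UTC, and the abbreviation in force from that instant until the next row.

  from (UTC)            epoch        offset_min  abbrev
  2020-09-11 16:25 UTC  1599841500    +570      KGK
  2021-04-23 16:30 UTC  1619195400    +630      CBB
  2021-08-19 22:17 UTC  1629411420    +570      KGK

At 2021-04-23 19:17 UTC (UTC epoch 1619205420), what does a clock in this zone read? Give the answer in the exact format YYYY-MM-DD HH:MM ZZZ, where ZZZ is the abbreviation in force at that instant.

2021-04-24 05:47 CBB

Query: 2021-04-23 19:17 UTC
Rule 2/3 (CBB, +10:30): 2021-04-23 16:30 UTC ≤ query < 2021-08-19 22:17 UTC
19·60 + 17 + 630 = 1787 min
1787 = 1·1440 + 347; 347 = 5·60 + 47 → 05:47, 2021-04-23 + 1 day = 2021-04-24
→ 2021-04-24 05:47 CBB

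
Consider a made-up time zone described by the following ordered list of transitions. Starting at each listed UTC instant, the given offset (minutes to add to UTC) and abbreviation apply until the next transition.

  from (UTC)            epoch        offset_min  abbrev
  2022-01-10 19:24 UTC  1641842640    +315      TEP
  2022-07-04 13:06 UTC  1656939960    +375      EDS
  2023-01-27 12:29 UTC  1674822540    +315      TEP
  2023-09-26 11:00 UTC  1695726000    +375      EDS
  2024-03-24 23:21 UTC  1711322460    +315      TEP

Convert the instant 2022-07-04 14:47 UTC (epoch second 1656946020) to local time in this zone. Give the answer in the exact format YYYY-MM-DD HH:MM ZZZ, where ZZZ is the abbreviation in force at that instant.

Query: 2022-07-04 14:47 UTC
Rule 2/5 (EDS, +06:15): 2022-07-04 13:06 UTC ≤ query < 2023-01-27 12:29 UTC
14·60 + 47 + 375 = 1262 min
1262 = 0·1440 + 1262; 1262 = 21·60 + 2 → 21:02, same day
→ 2022-07-04 21:02 EDS

2022-07-04 21:02 EDS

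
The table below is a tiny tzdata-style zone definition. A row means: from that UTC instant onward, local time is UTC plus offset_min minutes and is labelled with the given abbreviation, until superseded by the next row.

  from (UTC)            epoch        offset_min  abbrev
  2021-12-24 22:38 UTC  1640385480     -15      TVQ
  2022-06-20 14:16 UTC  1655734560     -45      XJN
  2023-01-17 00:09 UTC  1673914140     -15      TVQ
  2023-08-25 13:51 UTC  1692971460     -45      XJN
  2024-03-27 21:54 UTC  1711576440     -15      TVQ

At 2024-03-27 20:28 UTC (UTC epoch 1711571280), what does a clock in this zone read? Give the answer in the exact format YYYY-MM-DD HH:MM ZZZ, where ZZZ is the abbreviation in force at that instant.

2024-03-27 19:43 XJN

Query: 2024-03-27 20:28 UTC
Rule 4/5 (XJN, -00:45): 2023-08-25 13:51 UTC ≤ query < 2024-03-27 21:54 UTC
20·60 + 28 - 45 = 1183 min
1183 = 0·1440 + 1183; 1183 = 19·60 + 43 → 19:43, same day
→ 2024-03-27 19:43 XJN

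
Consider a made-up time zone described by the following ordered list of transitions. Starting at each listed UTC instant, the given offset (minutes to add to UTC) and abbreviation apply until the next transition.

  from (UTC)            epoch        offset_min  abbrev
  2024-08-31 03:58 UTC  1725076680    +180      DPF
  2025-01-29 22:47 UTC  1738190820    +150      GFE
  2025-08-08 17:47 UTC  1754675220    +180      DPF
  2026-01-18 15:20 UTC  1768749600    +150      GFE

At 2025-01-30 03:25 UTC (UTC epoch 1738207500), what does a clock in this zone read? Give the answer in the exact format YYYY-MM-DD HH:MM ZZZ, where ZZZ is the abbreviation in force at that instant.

2025-01-30 05:55 GFE

Query: 2025-01-30 03:25 UTC
Rule 2/4 (GFE, +02:30): 2025-01-29 22:47 UTC ≤ query < 2025-08-08 17:47 UTC
3·60 + 25 + 150 = 355 min
355 = 0·1440 + 355; 355 = 5·60 + 55 → 05:55, same day
→ 2025-01-30 05:55 GFE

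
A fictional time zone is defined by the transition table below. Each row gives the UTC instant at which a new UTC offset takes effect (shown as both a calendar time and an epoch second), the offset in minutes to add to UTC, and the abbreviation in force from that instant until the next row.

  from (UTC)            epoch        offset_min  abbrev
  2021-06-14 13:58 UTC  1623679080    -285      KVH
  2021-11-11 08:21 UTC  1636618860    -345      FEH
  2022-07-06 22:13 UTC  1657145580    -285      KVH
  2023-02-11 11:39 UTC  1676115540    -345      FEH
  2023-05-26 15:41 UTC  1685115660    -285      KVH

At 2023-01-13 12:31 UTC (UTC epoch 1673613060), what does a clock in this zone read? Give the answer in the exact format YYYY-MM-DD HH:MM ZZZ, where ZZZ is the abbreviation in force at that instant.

Query: 2023-01-13 12:31 UTC
Rule 3/5 (KVH, -04:45): 2022-07-06 22:13 UTC ≤ query < 2023-02-11 11:39 UTC
12·60 + 31 - 285 = 466 min
466 = 0·1440 + 466; 466 = 7·60 + 46 → 07:46, same day
→ 2023-01-13 07:46 KVH

2023-01-13 07:46 KVH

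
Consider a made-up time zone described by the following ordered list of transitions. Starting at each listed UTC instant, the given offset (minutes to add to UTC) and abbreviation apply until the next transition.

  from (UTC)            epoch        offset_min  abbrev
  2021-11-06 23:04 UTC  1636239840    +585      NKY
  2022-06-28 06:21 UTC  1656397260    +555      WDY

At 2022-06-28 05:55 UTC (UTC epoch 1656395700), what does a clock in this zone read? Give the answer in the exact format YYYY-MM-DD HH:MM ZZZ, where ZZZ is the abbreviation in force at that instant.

Query: 2022-06-28 05:55 UTC
Rule 1/2 (NKY, +09:45): 2021-11-06 23:04 UTC ≤ query < 2022-06-28 06:21 UTC
5·60 + 55 + 585 = 940 min
940 = 0·1440 + 940; 940 = 15·60 + 40 → 15:40, same day
→ 2022-06-28 15:40 NKY

2022-06-28 15:40 NKY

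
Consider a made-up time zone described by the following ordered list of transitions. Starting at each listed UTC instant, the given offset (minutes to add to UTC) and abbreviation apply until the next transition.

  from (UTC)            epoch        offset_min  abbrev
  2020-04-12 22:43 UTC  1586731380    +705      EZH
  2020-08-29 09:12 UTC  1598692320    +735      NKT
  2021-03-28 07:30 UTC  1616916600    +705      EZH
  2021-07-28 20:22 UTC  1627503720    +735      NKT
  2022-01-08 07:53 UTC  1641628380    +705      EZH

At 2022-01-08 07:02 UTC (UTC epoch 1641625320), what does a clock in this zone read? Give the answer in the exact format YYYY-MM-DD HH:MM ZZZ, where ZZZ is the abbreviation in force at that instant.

Query: 2022-01-08 07:02 UTC
Rule 4/5 (NKT, +12:15): 2021-07-28 20:22 UTC ≤ query < 2022-01-08 07:53 UTC
7·60 + 2 + 735 = 1157 min
1157 = 0·1440 + 1157; 1157 = 19·60 + 17 → 19:17, same day
→ 2022-01-08 19:17 NKT

2022-01-08 19:17 NKT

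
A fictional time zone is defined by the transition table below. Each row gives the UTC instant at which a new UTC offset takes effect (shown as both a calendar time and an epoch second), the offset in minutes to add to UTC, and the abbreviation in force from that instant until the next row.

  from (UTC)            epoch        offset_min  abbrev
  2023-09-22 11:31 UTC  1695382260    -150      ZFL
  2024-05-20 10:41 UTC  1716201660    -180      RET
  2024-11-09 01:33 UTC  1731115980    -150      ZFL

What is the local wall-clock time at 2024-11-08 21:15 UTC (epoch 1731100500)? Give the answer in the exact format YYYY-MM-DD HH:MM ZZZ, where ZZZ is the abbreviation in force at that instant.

2024-11-08 18:15 RET

Query: 2024-11-08 21:15 UTC
Rule 2/3 (RET, -03:00): 2024-05-20 10:41 UTC ≤ query < 2024-11-09 01:33 UTC
21·60 + 15 - 180 = 1095 min
1095 = 0·1440 + 1095; 1095 = 18·60 + 15 → 18:15, same day
→ 2024-11-08 18:15 RET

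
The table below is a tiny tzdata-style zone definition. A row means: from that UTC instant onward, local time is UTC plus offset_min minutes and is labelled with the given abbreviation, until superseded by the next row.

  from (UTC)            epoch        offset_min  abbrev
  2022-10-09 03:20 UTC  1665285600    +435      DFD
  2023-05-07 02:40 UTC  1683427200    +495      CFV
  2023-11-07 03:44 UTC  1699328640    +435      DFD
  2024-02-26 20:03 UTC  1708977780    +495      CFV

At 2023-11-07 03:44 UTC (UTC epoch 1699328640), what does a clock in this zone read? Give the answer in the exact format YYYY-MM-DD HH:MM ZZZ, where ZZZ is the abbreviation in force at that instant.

2023-11-07 10:59 DFD

Query: 2023-11-07 03:44 UTC
Rule 3/4 (DFD, +07:15): 2023-11-07 03:44 UTC ≤ query < 2024-02-26 20:03 UTC
3·60 + 44 + 435 = 659 min
659 = 0·1440 + 659; 659 = 10·60 + 59 → 10:59, same day
→ 2023-11-07 10:59 DFD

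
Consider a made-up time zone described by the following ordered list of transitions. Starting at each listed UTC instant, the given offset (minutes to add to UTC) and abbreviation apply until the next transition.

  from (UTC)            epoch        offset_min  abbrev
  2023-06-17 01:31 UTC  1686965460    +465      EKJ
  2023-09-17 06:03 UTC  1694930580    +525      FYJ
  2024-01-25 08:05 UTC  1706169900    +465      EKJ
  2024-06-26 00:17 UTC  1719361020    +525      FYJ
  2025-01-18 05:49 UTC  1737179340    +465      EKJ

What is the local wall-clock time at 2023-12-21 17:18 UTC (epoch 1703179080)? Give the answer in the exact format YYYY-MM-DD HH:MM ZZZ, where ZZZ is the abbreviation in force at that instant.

2023-12-22 02:03 FYJ

Query: 2023-12-21 17:18 UTC
Rule 2/5 (FYJ, +08:45): 2023-09-17 06:03 UTC ≤ query < 2024-01-25 08:05 UTC
17·60 + 18 + 525 = 1563 min
1563 = 1·1440 + 123; 123 = 2·60 + 3 → 02:03, 2023-12-21 + 1 day = 2023-12-22
→ 2023-12-22 02:03 FYJ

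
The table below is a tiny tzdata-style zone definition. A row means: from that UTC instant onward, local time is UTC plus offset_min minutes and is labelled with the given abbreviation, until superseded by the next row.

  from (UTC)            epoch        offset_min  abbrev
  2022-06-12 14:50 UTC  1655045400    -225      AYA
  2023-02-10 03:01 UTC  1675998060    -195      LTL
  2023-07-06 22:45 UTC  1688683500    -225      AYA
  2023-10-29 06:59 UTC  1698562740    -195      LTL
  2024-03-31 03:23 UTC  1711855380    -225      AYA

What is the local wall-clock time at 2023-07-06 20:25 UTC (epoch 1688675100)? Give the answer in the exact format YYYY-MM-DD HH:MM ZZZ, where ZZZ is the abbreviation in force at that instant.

2023-07-06 17:10 LTL

Query: 2023-07-06 20:25 UTC
Rule 2/5 (LTL, -03:15): 2023-02-10 03:01 UTC ≤ query < 2023-07-06 22:45 UTC
20·60 + 25 - 195 = 1030 min
1030 = 0·1440 + 1030; 1030 = 17·60 + 10 → 17:10, same day
→ 2023-07-06 17:10 LTL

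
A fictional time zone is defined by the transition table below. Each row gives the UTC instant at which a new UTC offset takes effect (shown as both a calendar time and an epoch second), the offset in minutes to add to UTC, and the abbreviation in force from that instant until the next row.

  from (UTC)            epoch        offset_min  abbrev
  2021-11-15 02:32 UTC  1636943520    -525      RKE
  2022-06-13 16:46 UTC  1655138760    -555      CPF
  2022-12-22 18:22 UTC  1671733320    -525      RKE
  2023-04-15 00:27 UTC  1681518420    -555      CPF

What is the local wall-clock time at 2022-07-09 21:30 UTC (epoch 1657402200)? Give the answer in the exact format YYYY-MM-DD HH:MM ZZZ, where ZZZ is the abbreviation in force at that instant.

2022-07-09 12:15 CPF

Query: 2022-07-09 21:30 UTC
Rule 2/4 (CPF, -09:15): 2022-06-13 16:46 UTC ≤ query < 2022-12-22 18:22 UTC
21·60 + 30 - 555 = 735 min
735 = 0·1440 + 735; 735 = 12·60 + 15 → 12:15, same day
→ 2022-07-09 12:15 CPF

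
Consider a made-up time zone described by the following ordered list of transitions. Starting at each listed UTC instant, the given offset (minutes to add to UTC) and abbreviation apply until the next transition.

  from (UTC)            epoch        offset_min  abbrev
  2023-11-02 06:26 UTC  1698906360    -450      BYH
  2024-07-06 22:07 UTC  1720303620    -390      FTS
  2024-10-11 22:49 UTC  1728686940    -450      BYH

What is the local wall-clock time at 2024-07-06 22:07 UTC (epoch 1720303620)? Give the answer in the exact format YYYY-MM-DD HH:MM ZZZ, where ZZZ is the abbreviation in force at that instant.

2024-07-06 15:37 FTS

Query: 2024-07-06 22:07 UTC
Rule 2/3 (FTS, -06:30): 2024-07-06 22:07 UTC ≤ query < 2024-10-11 22:49 UTC
22·60 + 7 - 390 = 937 min
937 = 0·1440 + 937; 937 = 15·60 + 37 → 15:37, same day
→ 2024-07-06 15:37 FTS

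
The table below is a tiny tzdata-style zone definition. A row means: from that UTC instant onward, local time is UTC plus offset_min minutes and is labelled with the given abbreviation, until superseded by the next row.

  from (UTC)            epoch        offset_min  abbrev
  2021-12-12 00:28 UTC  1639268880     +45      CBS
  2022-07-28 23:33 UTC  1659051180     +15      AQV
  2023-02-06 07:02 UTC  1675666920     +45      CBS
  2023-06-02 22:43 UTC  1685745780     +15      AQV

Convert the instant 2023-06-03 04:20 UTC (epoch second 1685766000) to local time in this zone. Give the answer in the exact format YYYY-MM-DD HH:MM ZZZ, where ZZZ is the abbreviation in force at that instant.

2023-06-03 04:35 AQV

Query: 2023-06-03 04:20 UTC
Rule 4/4 (AQV, +00:15): 2023-06-02 22:43 UTC ≤ query < +∞
4·60 + 20 + 15 = 275 min
275 = 0·1440 + 275; 275 = 4·60 + 35 → 04:35, same day
→ 2023-06-03 04:35 AQV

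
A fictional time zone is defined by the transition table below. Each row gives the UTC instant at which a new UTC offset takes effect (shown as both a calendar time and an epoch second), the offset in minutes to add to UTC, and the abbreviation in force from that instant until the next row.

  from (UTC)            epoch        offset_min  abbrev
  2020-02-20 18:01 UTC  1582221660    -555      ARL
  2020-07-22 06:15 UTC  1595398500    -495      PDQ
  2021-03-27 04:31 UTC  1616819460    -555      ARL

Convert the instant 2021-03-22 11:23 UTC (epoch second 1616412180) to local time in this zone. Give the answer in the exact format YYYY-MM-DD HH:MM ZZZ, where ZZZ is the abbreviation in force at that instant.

Query: 2021-03-22 11:23 UTC
Rule 2/3 (PDQ, -08:15): 2020-07-22 06:15 UTC ≤ query < 2021-03-27 04:31 UTC
11·60 + 23 - 495 = 188 min
188 = 0·1440 + 188; 188 = 3·60 + 8 → 03:08, same day
→ 2021-03-22 03:08 PDQ

2021-03-22 03:08 PDQ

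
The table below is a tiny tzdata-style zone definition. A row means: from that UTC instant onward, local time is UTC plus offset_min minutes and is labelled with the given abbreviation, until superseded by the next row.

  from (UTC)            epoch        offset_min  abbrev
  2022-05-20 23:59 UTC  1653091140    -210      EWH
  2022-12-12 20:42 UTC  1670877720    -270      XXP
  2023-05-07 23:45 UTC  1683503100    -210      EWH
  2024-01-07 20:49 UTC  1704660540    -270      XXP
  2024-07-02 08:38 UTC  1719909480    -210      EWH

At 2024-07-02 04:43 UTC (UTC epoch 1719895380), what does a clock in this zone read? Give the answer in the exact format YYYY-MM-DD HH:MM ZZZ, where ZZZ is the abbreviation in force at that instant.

Query: 2024-07-02 04:43 UTC
Rule 4/5 (XXP, -04:30): 2024-01-07 20:49 UTC ≤ query < 2024-07-02 08:38 UTC
4·60 + 43 - 270 = 13 min
13 = 0·1440 + 13; 13 = 0·60 + 13 → 00:13, same day
→ 2024-07-02 00:13 XXP

2024-07-02 00:13 XXP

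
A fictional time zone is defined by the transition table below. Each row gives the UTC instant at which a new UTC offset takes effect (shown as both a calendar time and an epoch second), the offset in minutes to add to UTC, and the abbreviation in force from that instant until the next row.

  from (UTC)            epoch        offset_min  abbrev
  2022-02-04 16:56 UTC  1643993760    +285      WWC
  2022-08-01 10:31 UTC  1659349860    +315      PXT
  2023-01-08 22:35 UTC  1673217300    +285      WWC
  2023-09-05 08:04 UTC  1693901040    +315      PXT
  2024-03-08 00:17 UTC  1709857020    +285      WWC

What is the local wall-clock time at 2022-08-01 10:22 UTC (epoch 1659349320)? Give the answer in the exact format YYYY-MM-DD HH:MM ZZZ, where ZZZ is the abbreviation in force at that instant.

Query: 2022-08-01 10:22 UTC
Rule 1/5 (WWC, +04:45): 2022-02-04 16:56 UTC ≤ query < 2022-08-01 10:31 UTC
10·60 + 22 + 285 = 907 min
907 = 0·1440 + 907; 907 = 15·60 + 7 → 15:07, same day
→ 2022-08-01 15:07 WWC

2022-08-01 15:07 WWC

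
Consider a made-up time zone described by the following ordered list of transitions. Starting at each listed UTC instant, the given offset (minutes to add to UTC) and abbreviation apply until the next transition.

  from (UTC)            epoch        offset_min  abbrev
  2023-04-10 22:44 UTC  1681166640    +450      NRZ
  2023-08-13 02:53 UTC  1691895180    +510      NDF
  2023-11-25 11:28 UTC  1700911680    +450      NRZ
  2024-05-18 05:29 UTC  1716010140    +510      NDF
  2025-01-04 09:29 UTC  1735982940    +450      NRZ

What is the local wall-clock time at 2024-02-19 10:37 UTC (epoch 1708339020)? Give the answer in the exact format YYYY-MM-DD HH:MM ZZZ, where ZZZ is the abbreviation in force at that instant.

Query: 2024-02-19 10:37 UTC
Rule 3/5 (NRZ, +07:30): 2023-11-25 11:28 UTC ≤ query < 2024-05-18 05:29 UTC
10·60 + 37 + 450 = 1087 min
1087 = 0·1440 + 1087; 1087 = 18·60 + 7 → 18:07, same day
→ 2024-02-19 18:07 NRZ

2024-02-19 18:07 NRZ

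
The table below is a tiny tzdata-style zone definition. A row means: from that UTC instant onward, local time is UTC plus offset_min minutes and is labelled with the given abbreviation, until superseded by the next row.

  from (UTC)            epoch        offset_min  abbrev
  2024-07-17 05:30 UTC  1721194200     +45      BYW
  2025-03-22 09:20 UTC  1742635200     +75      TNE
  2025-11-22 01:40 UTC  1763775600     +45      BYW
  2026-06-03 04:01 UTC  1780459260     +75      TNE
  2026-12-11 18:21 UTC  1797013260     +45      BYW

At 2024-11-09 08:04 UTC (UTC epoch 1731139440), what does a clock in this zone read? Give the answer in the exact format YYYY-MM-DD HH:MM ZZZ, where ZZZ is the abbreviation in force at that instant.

2024-11-09 08:49 BYW

Query: 2024-11-09 08:04 UTC
Rule 1/5 (BYW, +00:45): 2024-07-17 05:30 UTC ≤ query < 2025-03-22 09:20 UTC
8·60 + 4 + 45 = 529 min
529 = 0·1440 + 529; 529 = 8·60 + 49 → 08:49, same day
→ 2024-11-09 08:49 BYW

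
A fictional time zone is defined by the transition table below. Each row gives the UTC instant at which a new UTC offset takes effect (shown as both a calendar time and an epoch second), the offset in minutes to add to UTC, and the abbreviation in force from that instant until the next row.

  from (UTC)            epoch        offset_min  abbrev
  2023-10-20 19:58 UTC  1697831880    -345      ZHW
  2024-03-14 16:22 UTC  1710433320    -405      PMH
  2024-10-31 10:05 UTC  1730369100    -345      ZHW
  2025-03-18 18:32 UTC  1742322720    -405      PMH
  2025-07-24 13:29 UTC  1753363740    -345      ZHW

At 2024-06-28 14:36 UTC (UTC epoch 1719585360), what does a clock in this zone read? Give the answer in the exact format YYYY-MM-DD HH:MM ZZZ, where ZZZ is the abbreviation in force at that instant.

2024-06-28 07:51 PMH

Query: 2024-06-28 14:36 UTC
Rule 2/5 (PMH, -06:45): 2024-03-14 16:22 UTC ≤ query < 2024-10-31 10:05 UTC
14·60 + 36 - 405 = 471 min
471 = 0·1440 + 471; 471 = 7·60 + 51 → 07:51, same day
→ 2024-06-28 07:51 PMH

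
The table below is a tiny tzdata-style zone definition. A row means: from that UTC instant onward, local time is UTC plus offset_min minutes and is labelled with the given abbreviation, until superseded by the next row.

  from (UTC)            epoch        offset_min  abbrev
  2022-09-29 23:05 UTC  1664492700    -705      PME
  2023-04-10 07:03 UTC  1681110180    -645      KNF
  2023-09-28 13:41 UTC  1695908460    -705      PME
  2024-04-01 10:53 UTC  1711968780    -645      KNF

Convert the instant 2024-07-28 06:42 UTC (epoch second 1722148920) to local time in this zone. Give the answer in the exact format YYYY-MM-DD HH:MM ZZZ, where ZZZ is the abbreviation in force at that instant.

2024-07-27 19:57 KNF

Query: 2024-07-28 06:42 UTC
Rule 4/4 (KNF, -10:45): 2024-04-01 10:53 UTC ≤ query < +∞
6·60 + 42 - 645 = -243 min
-243 = -1·1440 + 1197; 1197 = 19·60 + 57 → 19:57, 2024-07-28 - 1 day = 2024-07-27
→ 2024-07-27 19:57 KNF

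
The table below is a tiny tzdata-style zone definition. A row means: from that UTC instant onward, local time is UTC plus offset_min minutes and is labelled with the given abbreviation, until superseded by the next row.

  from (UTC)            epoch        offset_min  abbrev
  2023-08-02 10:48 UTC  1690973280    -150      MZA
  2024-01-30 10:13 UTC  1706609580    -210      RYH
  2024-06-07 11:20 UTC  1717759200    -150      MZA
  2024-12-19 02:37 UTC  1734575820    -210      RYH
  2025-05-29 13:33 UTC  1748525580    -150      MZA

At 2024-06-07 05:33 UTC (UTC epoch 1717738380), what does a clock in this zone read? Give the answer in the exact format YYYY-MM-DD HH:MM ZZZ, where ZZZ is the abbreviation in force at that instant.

2024-06-07 02:03 RYH

Query: 2024-06-07 05:33 UTC
Rule 2/5 (RYH, -03:30): 2024-01-30 10:13 UTC ≤ query < 2024-06-07 11:20 UTC
5·60 + 33 - 210 = 123 min
123 = 0·1440 + 123; 123 = 2·60 + 3 → 02:03, same day
→ 2024-06-07 02:03 RYH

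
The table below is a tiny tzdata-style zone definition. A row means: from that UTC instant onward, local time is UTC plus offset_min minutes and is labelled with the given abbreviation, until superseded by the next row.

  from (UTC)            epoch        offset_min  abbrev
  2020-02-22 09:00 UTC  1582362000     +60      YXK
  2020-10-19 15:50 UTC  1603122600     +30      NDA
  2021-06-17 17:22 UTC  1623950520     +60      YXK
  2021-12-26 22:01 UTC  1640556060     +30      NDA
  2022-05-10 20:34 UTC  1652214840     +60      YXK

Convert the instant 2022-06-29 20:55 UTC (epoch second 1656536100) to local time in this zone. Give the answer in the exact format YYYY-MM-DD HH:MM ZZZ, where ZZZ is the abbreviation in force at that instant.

2022-06-29 21:55 YXK

Query: 2022-06-29 20:55 UTC
Rule 5/5 (YXK, +01:00): 2022-05-10 20:34 UTC ≤ query < +∞
20·60 + 55 + 60 = 1315 min
1315 = 0·1440 + 1315; 1315 = 21·60 + 55 → 21:55, same day
→ 2022-06-29 21:55 YXK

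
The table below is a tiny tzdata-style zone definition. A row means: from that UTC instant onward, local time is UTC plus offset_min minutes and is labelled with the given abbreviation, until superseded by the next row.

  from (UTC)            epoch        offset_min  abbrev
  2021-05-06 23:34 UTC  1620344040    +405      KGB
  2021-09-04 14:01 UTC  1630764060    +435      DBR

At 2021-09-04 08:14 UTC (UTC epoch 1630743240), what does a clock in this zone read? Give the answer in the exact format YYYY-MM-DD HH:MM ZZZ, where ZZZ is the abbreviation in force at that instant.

2021-09-04 14:59 KGB

Query: 2021-09-04 08:14 UTC
Rule 1/2 (KGB, +06:45): 2021-05-06 23:34 UTC ≤ query < 2021-09-04 14:01 UTC
8·60 + 14 + 405 = 899 min
899 = 0·1440 + 899; 899 = 14·60 + 59 → 14:59, same day
→ 2021-09-04 14:59 KGB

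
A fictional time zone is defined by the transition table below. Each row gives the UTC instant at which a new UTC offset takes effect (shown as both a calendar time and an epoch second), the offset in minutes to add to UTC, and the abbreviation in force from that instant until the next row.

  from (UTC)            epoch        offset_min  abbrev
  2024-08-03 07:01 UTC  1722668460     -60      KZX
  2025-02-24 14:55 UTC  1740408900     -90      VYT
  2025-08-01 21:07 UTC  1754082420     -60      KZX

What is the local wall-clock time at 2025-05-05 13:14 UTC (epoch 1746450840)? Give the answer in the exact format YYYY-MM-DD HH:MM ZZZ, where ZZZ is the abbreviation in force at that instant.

Query: 2025-05-05 13:14 UTC
Rule 2/3 (VYT, -01:30): 2025-02-24 14:55 UTC ≤ query < 2025-08-01 21:07 UTC
13·60 + 14 - 90 = 704 min
704 = 0·1440 + 704; 704 = 11·60 + 44 → 11:44, same day
→ 2025-05-05 11:44 VYT

2025-05-05 11:44 VYT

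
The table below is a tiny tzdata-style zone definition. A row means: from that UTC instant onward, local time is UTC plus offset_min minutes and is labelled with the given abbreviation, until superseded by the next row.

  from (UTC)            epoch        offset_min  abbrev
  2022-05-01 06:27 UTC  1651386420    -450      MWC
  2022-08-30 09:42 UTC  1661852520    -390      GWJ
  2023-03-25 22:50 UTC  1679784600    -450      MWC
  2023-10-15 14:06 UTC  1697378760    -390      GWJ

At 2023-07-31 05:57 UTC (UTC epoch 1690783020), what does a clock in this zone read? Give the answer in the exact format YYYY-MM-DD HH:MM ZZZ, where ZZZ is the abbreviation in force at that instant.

2023-07-30 22:27 MWC

Query: 2023-07-31 05:57 UTC
Rule 3/4 (MWC, -07:30): 2023-03-25 22:50 UTC ≤ query < 2023-10-15 14:06 UTC
5·60 + 57 - 450 = -93 min
-93 = -1·1440 + 1347; 1347 = 22·60 + 27 → 22:27, 2023-07-31 - 1 day = 2023-07-30
→ 2023-07-30 22:27 MWC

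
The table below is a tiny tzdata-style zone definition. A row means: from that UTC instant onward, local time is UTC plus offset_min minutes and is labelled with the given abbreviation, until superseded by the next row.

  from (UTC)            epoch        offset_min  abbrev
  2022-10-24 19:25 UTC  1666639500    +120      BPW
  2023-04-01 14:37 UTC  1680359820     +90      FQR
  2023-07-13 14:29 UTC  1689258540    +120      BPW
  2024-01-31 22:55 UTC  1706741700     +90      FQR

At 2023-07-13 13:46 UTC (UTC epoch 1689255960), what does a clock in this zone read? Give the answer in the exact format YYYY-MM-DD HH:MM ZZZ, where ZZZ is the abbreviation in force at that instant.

2023-07-13 15:16 FQR

Query: 2023-07-13 13:46 UTC
Rule 2/4 (FQR, +01:30): 2023-04-01 14:37 UTC ≤ query < 2023-07-13 14:29 UTC
13·60 + 46 + 90 = 916 min
916 = 0·1440 + 916; 916 = 15·60 + 16 → 15:16, same day
→ 2023-07-13 15:16 FQR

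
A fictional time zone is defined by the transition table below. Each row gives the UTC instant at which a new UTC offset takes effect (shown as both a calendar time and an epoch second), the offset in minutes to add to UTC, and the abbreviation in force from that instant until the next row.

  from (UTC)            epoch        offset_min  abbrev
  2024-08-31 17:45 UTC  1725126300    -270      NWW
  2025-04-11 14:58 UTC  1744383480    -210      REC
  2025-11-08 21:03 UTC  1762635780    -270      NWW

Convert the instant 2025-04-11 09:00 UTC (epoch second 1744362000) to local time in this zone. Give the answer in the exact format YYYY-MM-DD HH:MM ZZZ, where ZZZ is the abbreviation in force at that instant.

Query: 2025-04-11 09:00 UTC
Rule 1/3 (NWW, -04:30): 2024-08-31 17:45 UTC ≤ query < 2025-04-11 14:58 UTC
9·60 + 0 - 270 = 270 min
270 = 0·1440 + 270; 270 = 4·60 + 30 → 04:30, same day
→ 2025-04-11 04:30 NWW

2025-04-11 04:30 NWW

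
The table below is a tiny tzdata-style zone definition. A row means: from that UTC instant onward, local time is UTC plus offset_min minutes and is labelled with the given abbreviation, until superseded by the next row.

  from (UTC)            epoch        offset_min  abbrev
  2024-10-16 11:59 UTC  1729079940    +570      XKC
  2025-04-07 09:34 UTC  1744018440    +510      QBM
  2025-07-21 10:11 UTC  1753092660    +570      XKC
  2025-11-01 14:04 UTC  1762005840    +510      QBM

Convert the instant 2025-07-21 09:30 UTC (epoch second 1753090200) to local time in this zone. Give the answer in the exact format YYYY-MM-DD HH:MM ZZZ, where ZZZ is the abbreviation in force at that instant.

Query: 2025-07-21 09:30 UTC
Rule 2/4 (QBM, +08:30): 2025-04-07 09:34 UTC ≤ query < 2025-07-21 10:11 UTC
9·60 + 30 + 510 = 1080 min
1080 = 0·1440 + 1080; 1080 = 18·60 + 0 → 18:00, same day
→ 2025-07-21 18:00 QBM

2025-07-21 18:00 QBM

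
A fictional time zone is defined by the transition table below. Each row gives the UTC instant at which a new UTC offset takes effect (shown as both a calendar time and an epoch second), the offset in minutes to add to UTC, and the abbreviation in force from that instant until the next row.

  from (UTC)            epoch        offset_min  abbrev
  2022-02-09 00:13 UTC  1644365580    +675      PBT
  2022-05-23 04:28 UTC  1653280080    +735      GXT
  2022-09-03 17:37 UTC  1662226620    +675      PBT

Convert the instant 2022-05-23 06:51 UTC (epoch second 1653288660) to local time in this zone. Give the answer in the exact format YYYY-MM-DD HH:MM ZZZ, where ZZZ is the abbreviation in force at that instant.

Query: 2022-05-23 06:51 UTC
Rule 2/3 (GXT, +12:15): 2022-05-23 04:28 UTC ≤ query < 2022-09-03 17:37 UTC
6·60 + 51 + 735 = 1146 min
1146 = 0·1440 + 1146; 1146 = 19·60 + 6 → 19:06, same day
→ 2022-05-23 19:06 GXT

2022-05-23 19:06 GXT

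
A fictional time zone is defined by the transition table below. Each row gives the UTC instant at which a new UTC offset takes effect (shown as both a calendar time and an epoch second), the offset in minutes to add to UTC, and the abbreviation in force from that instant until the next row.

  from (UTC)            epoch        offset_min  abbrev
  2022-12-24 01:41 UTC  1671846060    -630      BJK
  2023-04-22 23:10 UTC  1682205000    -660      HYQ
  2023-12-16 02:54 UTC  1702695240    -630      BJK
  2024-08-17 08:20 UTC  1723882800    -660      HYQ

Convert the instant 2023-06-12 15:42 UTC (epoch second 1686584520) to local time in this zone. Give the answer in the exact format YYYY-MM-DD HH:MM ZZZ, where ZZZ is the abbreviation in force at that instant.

2023-06-12 04:42 HYQ

Query: 2023-06-12 15:42 UTC
Rule 2/4 (HYQ, -11:00): 2023-04-22 23:10 UTC ≤ query < 2023-12-16 02:54 UTC
15·60 + 42 - 660 = 282 min
282 = 0·1440 + 282; 282 = 4·60 + 42 → 04:42, same day
→ 2023-06-12 04:42 HYQ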